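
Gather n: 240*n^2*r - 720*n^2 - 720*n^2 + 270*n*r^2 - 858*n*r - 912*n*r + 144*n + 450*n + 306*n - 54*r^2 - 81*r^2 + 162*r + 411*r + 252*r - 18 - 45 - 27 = n^2*(240*r - 1440) + n*(270*r^2 - 1770*r + 900) - 135*r^2 + 825*r - 90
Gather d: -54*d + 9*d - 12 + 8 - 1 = -45*d - 5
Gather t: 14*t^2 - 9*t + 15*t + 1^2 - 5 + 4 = 14*t^2 + 6*t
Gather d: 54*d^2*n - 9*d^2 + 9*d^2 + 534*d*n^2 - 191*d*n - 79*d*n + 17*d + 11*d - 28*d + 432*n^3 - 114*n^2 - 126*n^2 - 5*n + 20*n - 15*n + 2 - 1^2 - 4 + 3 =54*d^2*n + d*(534*n^2 - 270*n) + 432*n^3 - 240*n^2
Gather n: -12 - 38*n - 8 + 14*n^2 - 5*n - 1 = 14*n^2 - 43*n - 21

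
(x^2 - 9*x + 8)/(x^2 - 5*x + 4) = (x - 8)/(x - 4)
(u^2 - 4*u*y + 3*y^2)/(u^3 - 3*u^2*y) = (u - y)/u^2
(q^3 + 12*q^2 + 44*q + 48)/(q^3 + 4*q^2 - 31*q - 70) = (q^2 + 10*q + 24)/(q^2 + 2*q - 35)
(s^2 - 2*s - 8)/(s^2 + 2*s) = (s - 4)/s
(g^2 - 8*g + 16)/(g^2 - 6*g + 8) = (g - 4)/(g - 2)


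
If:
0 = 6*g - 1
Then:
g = 1/6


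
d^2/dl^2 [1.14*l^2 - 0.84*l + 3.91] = 2.28000000000000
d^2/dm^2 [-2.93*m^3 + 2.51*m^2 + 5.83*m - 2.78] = 5.02 - 17.58*m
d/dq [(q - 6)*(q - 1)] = 2*q - 7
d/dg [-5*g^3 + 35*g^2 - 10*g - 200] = -15*g^2 + 70*g - 10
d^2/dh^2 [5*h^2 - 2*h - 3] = 10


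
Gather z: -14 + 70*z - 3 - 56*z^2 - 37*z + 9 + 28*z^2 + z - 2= -28*z^2 + 34*z - 10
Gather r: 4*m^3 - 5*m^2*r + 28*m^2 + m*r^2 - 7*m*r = 4*m^3 + 28*m^2 + m*r^2 + r*(-5*m^2 - 7*m)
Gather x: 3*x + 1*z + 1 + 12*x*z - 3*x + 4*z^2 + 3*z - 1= 12*x*z + 4*z^2 + 4*z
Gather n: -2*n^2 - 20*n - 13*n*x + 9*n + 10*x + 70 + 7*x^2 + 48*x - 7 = -2*n^2 + n*(-13*x - 11) + 7*x^2 + 58*x + 63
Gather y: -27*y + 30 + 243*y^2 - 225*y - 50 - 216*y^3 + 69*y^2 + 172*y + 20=-216*y^3 + 312*y^2 - 80*y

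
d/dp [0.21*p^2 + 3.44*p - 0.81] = 0.42*p + 3.44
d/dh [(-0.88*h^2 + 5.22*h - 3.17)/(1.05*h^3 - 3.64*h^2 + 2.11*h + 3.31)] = (0.924*h^4 - 10.962*h^3 + 27.1295*h^2 - 28.9032*h + 23.9669)/(1.1025*h^6 - 7.644*h^5 + 17.6806*h^4 - 8.4098*h^3 - 19.6447*h^2 + 13.9682*h + 10.9561)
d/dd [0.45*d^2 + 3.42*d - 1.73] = 0.9*d + 3.42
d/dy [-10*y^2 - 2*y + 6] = -20*y - 2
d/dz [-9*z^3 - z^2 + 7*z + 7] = -27*z^2 - 2*z + 7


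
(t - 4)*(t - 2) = t^2 - 6*t + 8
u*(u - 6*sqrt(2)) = u^2 - 6*sqrt(2)*u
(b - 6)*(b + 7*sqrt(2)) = b^2 - 6*b + 7*sqrt(2)*b - 42*sqrt(2)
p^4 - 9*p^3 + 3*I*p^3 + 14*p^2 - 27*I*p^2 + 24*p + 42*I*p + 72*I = (p - 6)*(p - 4)*(p + 1)*(p + 3*I)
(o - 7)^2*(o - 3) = o^3 - 17*o^2 + 91*o - 147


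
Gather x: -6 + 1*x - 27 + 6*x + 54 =7*x + 21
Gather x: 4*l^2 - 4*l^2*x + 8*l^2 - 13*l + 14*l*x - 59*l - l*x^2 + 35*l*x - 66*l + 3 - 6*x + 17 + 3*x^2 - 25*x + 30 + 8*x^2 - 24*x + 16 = 12*l^2 - 138*l + x^2*(11 - l) + x*(-4*l^2 + 49*l - 55) + 66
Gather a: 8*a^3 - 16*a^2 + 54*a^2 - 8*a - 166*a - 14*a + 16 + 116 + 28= 8*a^3 + 38*a^2 - 188*a + 160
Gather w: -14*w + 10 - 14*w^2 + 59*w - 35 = -14*w^2 + 45*w - 25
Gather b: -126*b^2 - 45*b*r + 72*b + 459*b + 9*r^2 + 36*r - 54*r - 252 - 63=-126*b^2 + b*(531 - 45*r) + 9*r^2 - 18*r - 315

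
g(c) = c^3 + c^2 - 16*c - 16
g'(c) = 3*c^2 + 2*c - 16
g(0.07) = -17.11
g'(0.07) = -15.85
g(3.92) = -3.12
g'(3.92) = 37.94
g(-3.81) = 4.17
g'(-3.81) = 19.93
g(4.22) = 9.44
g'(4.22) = 45.87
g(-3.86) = 3.15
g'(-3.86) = 20.98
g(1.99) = -36.00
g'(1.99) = -0.14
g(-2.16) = 13.15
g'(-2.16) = -6.32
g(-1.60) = 8.06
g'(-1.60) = -11.52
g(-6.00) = -100.00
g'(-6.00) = 80.00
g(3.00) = -28.00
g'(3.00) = 17.00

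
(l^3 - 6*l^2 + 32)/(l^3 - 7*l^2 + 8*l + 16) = (l + 2)/(l + 1)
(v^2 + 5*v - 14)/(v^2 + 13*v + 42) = (v - 2)/(v + 6)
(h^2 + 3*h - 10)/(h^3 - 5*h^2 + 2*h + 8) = (h + 5)/(h^2 - 3*h - 4)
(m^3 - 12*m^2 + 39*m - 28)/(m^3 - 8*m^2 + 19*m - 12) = (m - 7)/(m - 3)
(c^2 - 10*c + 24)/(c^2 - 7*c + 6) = (c - 4)/(c - 1)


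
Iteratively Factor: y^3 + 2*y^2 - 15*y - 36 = (y + 3)*(y^2 - y - 12) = (y - 4)*(y + 3)*(y + 3)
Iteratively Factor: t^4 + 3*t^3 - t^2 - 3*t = (t - 1)*(t^3 + 4*t^2 + 3*t) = t*(t - 1)*(t^2 + 4*t + 3) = t*(t - 1)*(t + 1)*(t + 3)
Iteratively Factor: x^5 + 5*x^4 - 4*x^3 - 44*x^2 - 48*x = (x + 2)*(x^4 + 3*x^3 - 10*x^2 - 24*x) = (x + 2)*(x + 4)*(x^3 - x^2 - 6*x) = x*(x + 2)*(x + 4)*(x^2 - x - 6) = x*(x - 3)*(x + 2)*(x + 4)*(x + 2)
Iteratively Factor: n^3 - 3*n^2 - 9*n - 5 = (n + 1)*(n^2 - 4*n - 5) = (n + 1)^2*(n - 5)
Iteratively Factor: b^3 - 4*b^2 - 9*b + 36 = (b - 4)*(b^2 - 9) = (b - 4)*(b + 3)*(b - 3)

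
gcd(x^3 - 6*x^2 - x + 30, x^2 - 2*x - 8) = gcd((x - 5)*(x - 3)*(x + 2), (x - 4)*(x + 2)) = x + 2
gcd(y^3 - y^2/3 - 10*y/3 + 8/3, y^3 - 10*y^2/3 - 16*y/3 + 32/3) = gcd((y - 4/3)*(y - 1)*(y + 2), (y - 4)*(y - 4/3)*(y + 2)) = y^2 + 2*y/3 - 8/3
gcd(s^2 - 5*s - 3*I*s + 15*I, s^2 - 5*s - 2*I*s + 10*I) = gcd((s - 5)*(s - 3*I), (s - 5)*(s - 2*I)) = s - 5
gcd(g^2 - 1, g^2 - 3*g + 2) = g - 1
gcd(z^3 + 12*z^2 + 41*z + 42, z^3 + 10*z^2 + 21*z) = z^2 + 10*z + 21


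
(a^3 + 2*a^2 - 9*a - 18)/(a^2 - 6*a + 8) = (a^3 + 2*a^2 - 9*a - 18)/(a^2 - 6*a + 8)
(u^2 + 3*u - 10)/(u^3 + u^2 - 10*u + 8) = (u + 5)/(u^2 + 3*u - 4)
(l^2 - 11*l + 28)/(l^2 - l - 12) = (l - 7)/(l + 3)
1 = 1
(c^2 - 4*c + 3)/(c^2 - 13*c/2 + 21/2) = 2*(c - 1)/(2*c - 7)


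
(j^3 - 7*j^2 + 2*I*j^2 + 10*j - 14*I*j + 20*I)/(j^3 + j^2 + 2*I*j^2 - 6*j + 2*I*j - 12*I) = (j - 5)/(j + 3)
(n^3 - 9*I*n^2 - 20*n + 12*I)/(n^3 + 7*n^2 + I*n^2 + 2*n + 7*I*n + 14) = (n^2 - 8*I*n - 12)/(n^2 + n*(7 + 2*I) + 14*I)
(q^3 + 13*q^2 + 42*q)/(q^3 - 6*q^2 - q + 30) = q*(q^2 + 13*q + 42)/(q^3 - 6*q^2 - q + 30)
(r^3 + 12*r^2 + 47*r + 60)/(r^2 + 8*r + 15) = r + 4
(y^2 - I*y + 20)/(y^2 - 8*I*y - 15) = (y + 4*I)/(y - 3*I)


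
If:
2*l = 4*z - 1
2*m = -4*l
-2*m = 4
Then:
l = 1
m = -2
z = 3/4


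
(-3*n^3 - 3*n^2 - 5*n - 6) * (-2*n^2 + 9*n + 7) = 6*n^5 - 21*n^4 - 38*n^3 - 54*n^2 - 89*n - 42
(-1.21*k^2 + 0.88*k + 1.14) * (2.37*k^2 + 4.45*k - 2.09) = -2.8677*k^4 - 3.2989*k^3 + 9.1467*k^2 + 3.2338*k - 2.3826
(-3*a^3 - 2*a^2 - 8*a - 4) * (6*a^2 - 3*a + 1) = -18*a^5 - 3*a^4 - 45*a^3 - 2*a^2 + 4*a - 4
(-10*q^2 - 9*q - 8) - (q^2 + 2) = -11*q^2 - 9*q - 10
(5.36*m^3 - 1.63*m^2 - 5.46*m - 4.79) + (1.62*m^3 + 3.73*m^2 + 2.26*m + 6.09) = 6.98*m^3 + 2.1*m^2 - 3.2*m + 1.3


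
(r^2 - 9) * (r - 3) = r^3 - 3*r^2 - 9*r + 27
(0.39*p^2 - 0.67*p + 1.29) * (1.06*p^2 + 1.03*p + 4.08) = 0.4134*p^4 - 0.3085*p^3 + 2.2685*p^2 - 1.4049*p + 5.2632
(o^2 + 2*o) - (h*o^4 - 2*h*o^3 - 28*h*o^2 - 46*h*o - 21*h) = -h*o^4 + 2*h*o^3 + 28*h*o^2 + 46*h*o + 21*h + o^2 + 2*o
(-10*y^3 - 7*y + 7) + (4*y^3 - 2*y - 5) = -6*y^3 - 9*y + 2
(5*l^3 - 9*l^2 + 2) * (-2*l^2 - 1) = -10*l^5 + 18*l^4 - 5*l^3 + 5*l^2 - 2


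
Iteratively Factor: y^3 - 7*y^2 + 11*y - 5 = (y - 1)*(y^2 - 6*y + 5) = (y - 1)^2*(y - 5)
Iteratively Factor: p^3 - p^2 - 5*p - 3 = (p + 1)*(p^2 - 2*p - 3) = (p + 1)^2*(p - 3)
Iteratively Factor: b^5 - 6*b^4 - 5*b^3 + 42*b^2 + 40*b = (b - 5)*(b^4 - b^3 - 10*b^2 - 8*b) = b*(b - 5)*(b^3 - b^2 - 10*b - 8) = b*(b - 5)*(b + 2)*(b^2 - 3*b - 4) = b*(b - 5)*(b - 4)*(b + 2)*(b + 1)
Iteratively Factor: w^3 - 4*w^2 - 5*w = (w - 5)*(w^2 + w) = (w - 5)*(w + 1)*(w)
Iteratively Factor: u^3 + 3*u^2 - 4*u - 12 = (u - 2)*(u^2 + 5*u + 6) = (u - 2)*(u + 2)*(u + 3)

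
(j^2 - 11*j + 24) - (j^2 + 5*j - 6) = 30 - 16*j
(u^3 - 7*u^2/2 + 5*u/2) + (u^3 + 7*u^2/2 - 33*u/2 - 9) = 2*u^3 - 14*u - 9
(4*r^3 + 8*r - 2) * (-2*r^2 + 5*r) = -8*r^5 + 20*r^4 - 16*r^3 + 44*r^2 - 10*r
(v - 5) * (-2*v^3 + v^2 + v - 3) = -2*v^4 + 11*v^3 - 4*v^2 - 8*v + 15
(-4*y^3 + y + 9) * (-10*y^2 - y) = 40*y^5 + 4*y^4 - 10*y^3 - 91*y^2 - 9*y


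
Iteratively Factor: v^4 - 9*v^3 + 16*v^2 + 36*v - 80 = (v + 2)*(v^3 - 11*v^2 + 38*v - 40) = (v - 2)*(v + 2)*(v^2 - 9*v + 20) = (v - 5)*(v - 2)*(v + 2)*(v - 4)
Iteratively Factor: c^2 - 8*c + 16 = (c - 4)*(c - 4)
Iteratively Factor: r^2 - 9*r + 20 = (r - 5)*(r - 4)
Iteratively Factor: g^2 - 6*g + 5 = (g - 1)*(g - 5)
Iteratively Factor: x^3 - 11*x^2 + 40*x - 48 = (x - 3)*(x^2 - 8*x + 16) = (x - 4)*(x - 3)*(x - 4)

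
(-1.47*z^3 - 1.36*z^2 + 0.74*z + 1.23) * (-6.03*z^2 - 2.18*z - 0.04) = 8.8641*z^5 + 11.4054*z^4 - 1.4386*z^3 - 8.9757*z^2 - 2.711*z - 0.0492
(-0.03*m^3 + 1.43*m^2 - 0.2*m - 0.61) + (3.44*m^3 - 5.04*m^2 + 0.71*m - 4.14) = 3.41*m^3 - 3.61*m^2 + 0.51*m - 4.75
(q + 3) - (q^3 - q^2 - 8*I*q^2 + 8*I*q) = -q^3 + q^2 + 8*I*q^2 + q - 8*I*q + 3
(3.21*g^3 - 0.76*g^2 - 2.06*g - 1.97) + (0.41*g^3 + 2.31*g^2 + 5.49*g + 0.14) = 3.62*g^3 + 1.55*g^2 + 3.43*g - 1.83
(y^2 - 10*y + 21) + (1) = y^2 - 10*y + 22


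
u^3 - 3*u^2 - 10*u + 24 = (u - 4)*(u - 2)*(u + 3)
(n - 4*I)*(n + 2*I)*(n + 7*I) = n^3 + 5*I*n^2 + 22*n + 56*I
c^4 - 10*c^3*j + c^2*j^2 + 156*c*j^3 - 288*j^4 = (c - 8*j)*(c - 3*j)^2*(c + 4*j)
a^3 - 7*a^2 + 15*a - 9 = (a - 3)^2*(a - 1)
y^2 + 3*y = y*(y + 3)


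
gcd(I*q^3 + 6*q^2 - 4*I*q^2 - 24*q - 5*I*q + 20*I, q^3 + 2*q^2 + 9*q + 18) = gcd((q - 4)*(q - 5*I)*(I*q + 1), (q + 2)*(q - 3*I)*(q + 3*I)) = 1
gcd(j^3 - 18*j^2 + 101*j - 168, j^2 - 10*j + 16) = j - 8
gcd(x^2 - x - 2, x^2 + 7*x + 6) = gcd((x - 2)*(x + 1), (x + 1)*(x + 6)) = x + 1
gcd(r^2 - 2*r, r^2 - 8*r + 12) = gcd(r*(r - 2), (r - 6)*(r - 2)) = r - 2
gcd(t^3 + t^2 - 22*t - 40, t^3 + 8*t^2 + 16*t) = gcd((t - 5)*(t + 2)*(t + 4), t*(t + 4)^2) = t + 4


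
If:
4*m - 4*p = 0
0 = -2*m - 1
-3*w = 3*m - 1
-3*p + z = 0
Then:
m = -1/2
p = -1/2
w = 5/6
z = -3/2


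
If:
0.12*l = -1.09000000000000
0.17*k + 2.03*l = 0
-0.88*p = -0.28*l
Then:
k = 108.47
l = -9.08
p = -2.89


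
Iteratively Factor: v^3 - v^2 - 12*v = (v + 3)*(v^2 - 4*v) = v*(v + 3)*(v - 4)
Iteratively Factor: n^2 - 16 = (n - 4)*(n + 4)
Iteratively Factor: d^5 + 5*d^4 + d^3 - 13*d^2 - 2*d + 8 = (d - 1)*(d^4 + 6*d^3 + 7*d^2 - 6*d - 8) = (d - 1)*(d + 2)*(d^3 + 4*d^2 - d - 4) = (d - 1)*(d + 2)*(d + 4)*(d^2 - 1) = (d - 1)*(d + 1)*(d + 2)*(d + 4)*(d - 1)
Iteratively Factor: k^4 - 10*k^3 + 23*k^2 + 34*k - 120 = (k - 3)*(k^3 - 7*k^2 + 2*k + 40) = (k - 4)*(k - 3)*(k^2 - 3*k - 10) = (k - 4)*(k - 3)*(k + 2)*(k - 5)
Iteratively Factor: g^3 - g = (g - 1)*(g^2 + g) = g*(g - 1)*(g + 1)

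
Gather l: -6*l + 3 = 3 - 6*l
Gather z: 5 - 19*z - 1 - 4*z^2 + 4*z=-4*z^2 - 15*z + 4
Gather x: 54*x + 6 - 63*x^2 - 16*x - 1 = -63*x^2 + 38*x + 5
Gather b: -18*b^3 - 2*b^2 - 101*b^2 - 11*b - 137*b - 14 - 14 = -18*b^3 - 103*b^2 - 148*b - 28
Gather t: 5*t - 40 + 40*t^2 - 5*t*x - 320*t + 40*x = 40*t^2 + t*(-5*x - 315) + 40*x - 40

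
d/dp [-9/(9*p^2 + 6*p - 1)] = 54*(3*p + 1)/(9*p^2 + 6*p - 1)^2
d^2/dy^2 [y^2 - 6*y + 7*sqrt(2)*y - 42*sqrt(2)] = 2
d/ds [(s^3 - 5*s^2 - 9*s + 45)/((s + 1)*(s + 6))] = (s^4 + 14*s^3 - 8*s^2 - 150*s - 369)/(s^4 + 14*s^3 + 61*s^2 + 84*s + 36)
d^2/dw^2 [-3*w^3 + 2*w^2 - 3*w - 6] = 4 - 18*w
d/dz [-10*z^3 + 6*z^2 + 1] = 6*z*(2 - 5*z)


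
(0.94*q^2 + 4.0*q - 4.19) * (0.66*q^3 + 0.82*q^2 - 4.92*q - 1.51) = 0.6204*q^5 + 3.4108*q^4 - 4.1102*q^3 - 24.5352*q^2 + 14.5748*q + 6.3269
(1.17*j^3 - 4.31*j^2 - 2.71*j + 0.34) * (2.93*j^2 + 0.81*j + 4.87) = 3.4281*j^5 - 11.6806*j^4 - 5.7335*j^3 - 22.1886*j^2 - 12.9223*j + 1.6558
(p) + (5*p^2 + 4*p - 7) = 5*p^2 + 5*p - 7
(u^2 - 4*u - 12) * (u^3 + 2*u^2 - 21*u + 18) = u^5 - 2*u^4 - 41*u^3 + 78*u^2 + 180*u - 216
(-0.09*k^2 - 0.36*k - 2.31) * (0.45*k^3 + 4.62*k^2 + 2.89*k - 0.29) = -0.0405*k^5 - 0.5778*k^4 - 2.9628*k^3 - 11.6865*k^2 - 6.5715*k + 0.6699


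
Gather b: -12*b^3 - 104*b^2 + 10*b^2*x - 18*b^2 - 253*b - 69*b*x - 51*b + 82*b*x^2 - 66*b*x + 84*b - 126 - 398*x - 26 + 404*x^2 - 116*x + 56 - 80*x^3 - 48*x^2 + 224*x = -12*b^3 + b^2*(10*x - 122) + b*(82*x^2 - 135*x - 220) - 80*x^3 + 356*x^2 - 290*x - 96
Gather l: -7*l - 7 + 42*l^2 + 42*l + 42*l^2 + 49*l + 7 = 84*l^2 + 84*l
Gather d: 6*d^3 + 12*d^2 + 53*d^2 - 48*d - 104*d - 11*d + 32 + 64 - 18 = 6*d^3 + 65*d^2 - 163*d + 78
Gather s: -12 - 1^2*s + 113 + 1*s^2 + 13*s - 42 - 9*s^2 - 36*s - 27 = -8*s^2 - 24*s + 32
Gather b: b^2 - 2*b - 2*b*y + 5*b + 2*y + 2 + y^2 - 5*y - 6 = b^2 + b*(3 - 2*y) + y^2 - 3*y - 4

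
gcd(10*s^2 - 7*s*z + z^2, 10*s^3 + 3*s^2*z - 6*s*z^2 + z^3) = 10*s^2 - 7*s*z + z^2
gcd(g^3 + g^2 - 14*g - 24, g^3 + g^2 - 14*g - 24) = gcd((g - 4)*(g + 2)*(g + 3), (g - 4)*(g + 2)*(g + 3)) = g^3 + g^2 - 14*g - 24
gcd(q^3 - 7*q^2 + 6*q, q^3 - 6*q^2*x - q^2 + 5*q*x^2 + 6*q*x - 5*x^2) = q - 1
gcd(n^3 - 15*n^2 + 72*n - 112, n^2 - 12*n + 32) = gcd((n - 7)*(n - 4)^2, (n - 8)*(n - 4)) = n - 4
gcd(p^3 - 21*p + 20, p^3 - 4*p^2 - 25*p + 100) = p^2 + p - 20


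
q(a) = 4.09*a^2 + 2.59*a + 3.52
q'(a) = 8.18*a + 2.59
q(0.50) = 5.84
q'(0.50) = 6.68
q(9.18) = 371.97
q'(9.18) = 77.68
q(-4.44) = 72.65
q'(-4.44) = -33.73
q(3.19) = 53.40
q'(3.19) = 28.68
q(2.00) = 25.06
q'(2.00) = 18.95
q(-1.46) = 8.46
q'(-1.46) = -9.35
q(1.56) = 17.51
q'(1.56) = 15.35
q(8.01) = 286.68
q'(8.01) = 68.11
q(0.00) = 3.52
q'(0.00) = 2.59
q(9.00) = 358.12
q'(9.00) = 76.21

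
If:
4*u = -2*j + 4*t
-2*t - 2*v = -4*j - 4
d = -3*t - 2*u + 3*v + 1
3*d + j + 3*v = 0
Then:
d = 9/26 - 35*v/26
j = 27*v/26 - 27/26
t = 14*v/13 - 1/13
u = 29*v/52 + 23/52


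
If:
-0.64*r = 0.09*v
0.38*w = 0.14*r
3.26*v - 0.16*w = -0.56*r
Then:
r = 0.00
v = 0.00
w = 0.00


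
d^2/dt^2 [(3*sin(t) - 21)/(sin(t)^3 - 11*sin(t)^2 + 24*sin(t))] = 6*(-2*sin(t)^4 + 48*sin(t)^3 - 433*sin(t)^2 + 1655*sin(t) - 2059 - 1029/sin(t) + 5544/sin(t)^2 - 4032/sin(t)^3)/((sin(t) - 8)^3*(sin(t) - 3)^3)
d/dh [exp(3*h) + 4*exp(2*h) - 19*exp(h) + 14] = (3*exp(2*h) + 8*exp(h) - 19)*exp(h)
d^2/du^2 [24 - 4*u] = 0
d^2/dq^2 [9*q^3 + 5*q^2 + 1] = 54*q + 10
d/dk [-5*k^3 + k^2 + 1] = k*(2 - 15*k)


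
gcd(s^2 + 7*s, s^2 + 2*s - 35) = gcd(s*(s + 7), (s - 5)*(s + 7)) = s + 7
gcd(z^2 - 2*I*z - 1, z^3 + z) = z - I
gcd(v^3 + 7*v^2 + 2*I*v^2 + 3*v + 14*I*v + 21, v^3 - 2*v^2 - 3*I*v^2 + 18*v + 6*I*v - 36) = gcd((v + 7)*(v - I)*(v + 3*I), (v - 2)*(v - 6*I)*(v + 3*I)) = v + 3*I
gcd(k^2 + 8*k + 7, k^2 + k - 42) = k + 7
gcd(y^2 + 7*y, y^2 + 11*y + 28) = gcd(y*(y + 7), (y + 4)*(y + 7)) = y + 7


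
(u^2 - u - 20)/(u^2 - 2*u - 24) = (u - 5)/(u - 6)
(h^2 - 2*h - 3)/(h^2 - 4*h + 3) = (h + 1)/(h - 1)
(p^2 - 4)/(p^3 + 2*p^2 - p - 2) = (p - 2)/(p^2 - 1)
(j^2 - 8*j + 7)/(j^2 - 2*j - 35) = (j - 1)/(j + 5)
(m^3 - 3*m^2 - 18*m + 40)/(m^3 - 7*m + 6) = (m^2 - m - 20)/(m^2 + 2*m - 3)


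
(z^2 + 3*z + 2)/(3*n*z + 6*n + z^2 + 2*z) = (z + 1)/(3*n + z)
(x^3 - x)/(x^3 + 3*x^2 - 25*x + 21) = x*(x + 1)/(x^2 + 4*x - 21)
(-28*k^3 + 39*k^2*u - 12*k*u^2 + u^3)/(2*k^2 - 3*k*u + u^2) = (28*k^2 - 11*k*u + u^2)/(-2*k + u)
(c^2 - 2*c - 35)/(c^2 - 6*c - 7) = (c + 5)/(c + 1)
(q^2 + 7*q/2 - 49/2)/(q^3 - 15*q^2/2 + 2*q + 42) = (q + 7)/(q^2 - 4*q - 12)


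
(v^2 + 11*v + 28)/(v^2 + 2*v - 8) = (v + 7)/(v - 2)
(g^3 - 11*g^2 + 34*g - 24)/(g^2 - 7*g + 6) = g - 4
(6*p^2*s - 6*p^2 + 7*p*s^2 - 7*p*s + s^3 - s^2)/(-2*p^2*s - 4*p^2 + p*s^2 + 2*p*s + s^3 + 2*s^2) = (6*p^2*s - 6*p^2 + 7*p*s^2 - 7*p*s + s^3 - s^2)/(-2*p^2*s - 4*p^2 + p*s^2 + 2*p*s + s^3 + 2*s^2)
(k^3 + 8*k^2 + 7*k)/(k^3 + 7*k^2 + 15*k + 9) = k*(k + 7)/(k^2 + 6*k + 9)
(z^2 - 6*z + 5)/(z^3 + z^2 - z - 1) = (z - 5)/(z^2 + 2*z + 1)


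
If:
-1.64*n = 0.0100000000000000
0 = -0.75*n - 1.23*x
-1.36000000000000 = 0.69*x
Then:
No Solution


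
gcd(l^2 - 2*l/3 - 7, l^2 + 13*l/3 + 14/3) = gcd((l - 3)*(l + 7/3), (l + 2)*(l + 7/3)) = l + 7/3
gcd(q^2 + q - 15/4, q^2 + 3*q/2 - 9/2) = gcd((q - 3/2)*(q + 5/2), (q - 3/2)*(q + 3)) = q - 3/2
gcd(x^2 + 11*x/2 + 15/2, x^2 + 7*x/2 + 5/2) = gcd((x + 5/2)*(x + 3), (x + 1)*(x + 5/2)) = x + 5/2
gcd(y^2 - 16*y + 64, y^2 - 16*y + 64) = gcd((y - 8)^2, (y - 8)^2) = y^2 - 16*y + 64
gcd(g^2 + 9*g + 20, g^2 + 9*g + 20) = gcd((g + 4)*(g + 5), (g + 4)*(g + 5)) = g^2 + 9*g + 20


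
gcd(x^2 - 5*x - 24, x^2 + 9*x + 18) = x + 3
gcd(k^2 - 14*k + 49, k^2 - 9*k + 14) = k - 7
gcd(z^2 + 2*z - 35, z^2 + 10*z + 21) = z + 7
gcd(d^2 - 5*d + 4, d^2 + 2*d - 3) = d - 1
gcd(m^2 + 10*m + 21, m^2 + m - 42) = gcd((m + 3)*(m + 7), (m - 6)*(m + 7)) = m + 7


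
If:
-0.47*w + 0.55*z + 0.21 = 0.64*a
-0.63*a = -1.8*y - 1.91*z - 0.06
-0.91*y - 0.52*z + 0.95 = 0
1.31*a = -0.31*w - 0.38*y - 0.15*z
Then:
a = 0.10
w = -2.18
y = 2.26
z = -2.13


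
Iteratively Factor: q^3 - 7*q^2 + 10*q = (q - 2)*(q^2 - 5*q) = (q - 5)*(q - 2)*(q)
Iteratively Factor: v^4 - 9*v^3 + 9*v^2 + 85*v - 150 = (v - 5)*(v^3 - 4*v^2 - 11*v + 30) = (v - 5)^2*(v^2 + v - 6) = (v - 5)^2*(v - 2)*(v + 3)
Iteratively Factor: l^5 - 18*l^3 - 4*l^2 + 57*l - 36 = (l - 1)*(l^4 + l^3 - 17*l^2 - 21*l + 36) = (l - 4)*(l - 1)*(l^3 + 5*l^2 + 3*l - 9) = (l - 4)*(l - 1)^2*(l^2 + 6*l + 9) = (l - 4)*(l - 1)^2*(l + 3)*(l + 3)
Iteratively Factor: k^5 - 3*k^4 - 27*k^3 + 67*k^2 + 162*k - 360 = (k - 5)*(k^4 + 2*k^3 - 17*k^2 - 18*k + 72) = (k - 5)*(k + 3)*(k^3 - k^2 - 14*k + 24) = (k - 5)*(k - 2)*(k + 3)*(k^2 + k - 12) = (k - 5)*(k - 2)*(k + 3)*(k + 4)*(k - 3)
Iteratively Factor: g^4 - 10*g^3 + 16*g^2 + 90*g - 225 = (g - 5)*(g^3 - 5*g^2 - 9*g + 45) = (g - 5)*(g - 3)*(g^2 - 2*g - 15) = (g - 5)^2*(g - 3)*(g + 3)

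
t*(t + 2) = t^2 + 2*t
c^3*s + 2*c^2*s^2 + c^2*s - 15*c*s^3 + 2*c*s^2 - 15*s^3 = (c - 3*s)*(c + 5*s)*(c*s + s)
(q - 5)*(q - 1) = q^2 - 6*q + 5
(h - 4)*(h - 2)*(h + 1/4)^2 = h^4 - 11*h^3/2 + 81*h^2/16 + 29*h/8 + 1/2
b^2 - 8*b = b*(b - 8)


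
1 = 1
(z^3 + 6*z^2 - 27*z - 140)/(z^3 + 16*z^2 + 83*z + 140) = (z - 5)/(z + 5)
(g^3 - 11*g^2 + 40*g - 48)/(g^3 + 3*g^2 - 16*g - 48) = (g^2 - 7*g + 12)/(g^2 + 7*g + 12)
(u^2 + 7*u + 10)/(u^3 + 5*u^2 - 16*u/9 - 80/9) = 9*(u + 2)/(9*u^2 - 16)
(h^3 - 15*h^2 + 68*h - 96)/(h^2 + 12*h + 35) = (h^3 - 15*h^2 + 68*h - 96)/(h^2 + 12*h + 35)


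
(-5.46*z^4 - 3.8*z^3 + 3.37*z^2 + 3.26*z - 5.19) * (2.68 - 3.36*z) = 18.3456*z^5 - 1.8648*z^4 - 21.5072*z^3 - 1.922*z^2 + 26.1752*z - 13.9092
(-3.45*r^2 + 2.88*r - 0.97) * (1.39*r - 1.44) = -4.7955*r^3 + 8.9712*r^2 - 5.4955*r + 1.3968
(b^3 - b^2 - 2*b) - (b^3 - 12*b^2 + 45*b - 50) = 11*b^2 - 47*b + 50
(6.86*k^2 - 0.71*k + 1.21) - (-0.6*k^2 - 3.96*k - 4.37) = 7.46*k^2 + 3.25*k + 5.58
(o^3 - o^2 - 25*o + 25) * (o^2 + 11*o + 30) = o^5 + 10*o^4 - 6*o^3 - 280*o^2 - 475*o + 750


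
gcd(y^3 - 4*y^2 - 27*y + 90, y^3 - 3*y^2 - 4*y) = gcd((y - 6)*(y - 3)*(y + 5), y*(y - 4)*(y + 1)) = 1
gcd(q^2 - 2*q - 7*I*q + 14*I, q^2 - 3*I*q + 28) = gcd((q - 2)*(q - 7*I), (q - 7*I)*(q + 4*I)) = q - 7*I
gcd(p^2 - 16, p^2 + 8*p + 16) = p + 4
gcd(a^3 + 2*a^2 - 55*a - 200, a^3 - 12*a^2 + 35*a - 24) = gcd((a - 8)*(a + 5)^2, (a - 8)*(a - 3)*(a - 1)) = a - 8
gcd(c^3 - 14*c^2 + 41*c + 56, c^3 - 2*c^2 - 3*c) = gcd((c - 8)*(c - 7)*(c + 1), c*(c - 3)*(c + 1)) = c + 1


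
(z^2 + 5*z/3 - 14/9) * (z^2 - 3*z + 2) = z^4 - 4*z^3/3 - 41*z^2/9 + 8*z - 28/9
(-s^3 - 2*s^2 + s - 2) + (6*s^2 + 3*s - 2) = -s^3 + 4*s^2 + 4*s - 4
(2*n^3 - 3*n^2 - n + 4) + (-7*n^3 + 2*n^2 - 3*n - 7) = -5*n^3 - n^2 - 4*n - 3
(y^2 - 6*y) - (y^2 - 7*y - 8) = y + 8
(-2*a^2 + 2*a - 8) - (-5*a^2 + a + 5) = 3*a^2 + a - 13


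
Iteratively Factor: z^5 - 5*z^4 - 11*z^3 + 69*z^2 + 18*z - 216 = (z - 3)*(z^4 - 2*z^3 - 17*z^2 + 18*z + 72) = (z - 3)*(z + 3)*(z^3 - 5*z^2 - 2*z + 24) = (z - 4)*(z - 3)*(z + 3)*(z^2 - z - 6) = (z - 4)*(z - 3)^2*(z + 3)*(z + 2)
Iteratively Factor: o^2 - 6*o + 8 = (o - 2)*(o - 4)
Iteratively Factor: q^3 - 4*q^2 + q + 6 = (q + 1)*(q^2 - 5*q + 6) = (q - 3)*(q + 1)*(q - 2)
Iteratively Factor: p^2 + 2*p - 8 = (p - 2)*(p + 4)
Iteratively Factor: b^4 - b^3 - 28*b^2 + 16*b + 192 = (b + 3)*(b^3 - 4*b^2 - 16*b + 64) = (b - 4)*(b + 3)*(b^2 - 16) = (b - 4)*(b + 3)*(b + 4)*(b - 4)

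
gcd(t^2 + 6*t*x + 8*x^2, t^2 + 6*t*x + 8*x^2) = t^2 + 6*t*x + 8*x^2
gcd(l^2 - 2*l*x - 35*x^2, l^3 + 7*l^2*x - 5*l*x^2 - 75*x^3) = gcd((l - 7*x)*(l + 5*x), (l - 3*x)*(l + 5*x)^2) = l + 5*x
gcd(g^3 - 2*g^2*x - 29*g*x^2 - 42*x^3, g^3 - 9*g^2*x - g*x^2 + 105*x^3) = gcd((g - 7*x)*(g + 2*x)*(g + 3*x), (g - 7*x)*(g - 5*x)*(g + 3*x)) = -g^2 + 4*g*x + 21*x^2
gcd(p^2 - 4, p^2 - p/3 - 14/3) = p + 2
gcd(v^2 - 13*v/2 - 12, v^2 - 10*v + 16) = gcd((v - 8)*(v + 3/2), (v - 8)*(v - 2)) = v - 8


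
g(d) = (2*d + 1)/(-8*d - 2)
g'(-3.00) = 0.01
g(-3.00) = -0.23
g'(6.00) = 0.00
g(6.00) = -0.26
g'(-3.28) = 0.01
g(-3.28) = -0.23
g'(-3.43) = 0.01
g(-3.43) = -0.23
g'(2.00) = 0.01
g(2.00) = -0.28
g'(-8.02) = 0.00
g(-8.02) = -0.24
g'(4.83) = 0.00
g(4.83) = -0.26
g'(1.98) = 0.01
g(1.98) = -0.28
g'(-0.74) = 0.26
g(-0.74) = -0.12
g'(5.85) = 0.00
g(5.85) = -0.26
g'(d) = 2/(-8*d - 2) + 8*(2*d + 1)/(-8*d - 2)^2 = (4*d + 1)^(-2)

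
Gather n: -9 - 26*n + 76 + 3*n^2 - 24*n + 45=3*n^2 - 50*n + 112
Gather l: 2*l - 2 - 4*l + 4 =2 - 2*l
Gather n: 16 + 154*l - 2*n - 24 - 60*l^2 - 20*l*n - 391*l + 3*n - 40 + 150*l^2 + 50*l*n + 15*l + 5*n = 90*l^2 - 222*l + n*(30*l + 6) - 48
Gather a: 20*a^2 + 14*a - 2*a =20*a^2 + 12*a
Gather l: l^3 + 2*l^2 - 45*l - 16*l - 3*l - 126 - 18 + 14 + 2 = l^3 + 2*l^2 - 64*l - 128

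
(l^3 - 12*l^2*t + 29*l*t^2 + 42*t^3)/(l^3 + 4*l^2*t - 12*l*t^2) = (l^3 - 12*l^2*t + 29*l*t^2 + 42*t^3)/(l*(l^2 + 4*l*t - 12*t^2))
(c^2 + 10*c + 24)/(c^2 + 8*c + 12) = (c + 4)/(c + 2)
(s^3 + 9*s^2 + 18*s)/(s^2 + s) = (s^2 + 9*s + 18)/(s + 1)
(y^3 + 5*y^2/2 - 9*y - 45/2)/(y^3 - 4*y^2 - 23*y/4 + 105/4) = 2*(y + 3)/(2*y - 7)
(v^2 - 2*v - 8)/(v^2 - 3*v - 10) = (v - 4)/(v - 5)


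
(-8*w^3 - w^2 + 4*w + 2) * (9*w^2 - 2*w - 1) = -72*w^5 + 7*w^4 + 46*w^3 + 11*w^2 - 8*w - 2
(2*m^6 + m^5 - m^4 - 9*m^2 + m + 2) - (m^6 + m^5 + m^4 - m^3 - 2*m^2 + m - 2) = m^6 - 2*m^4 + m^3 - 7*m^2 + 4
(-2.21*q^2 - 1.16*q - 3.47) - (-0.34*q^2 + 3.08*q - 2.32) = -1.87*q^2 - 4.24*q - 1.15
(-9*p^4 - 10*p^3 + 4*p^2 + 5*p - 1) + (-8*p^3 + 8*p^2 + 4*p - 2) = -9*p^4 - 18*p^3 + 12*p^2 + 9*p - 3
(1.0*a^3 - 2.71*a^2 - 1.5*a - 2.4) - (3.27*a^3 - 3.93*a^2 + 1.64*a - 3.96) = -2.27*a^3 + 1.22*a^2 - 3.14*a + 1.56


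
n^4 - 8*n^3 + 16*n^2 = n^2*(n - 4)^2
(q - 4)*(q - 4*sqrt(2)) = q^2 - 4*sqrt(2)*q - 4*q + 16*sqrt(2)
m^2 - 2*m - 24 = (m - 6)*(m + 4)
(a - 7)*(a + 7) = a^2 - 49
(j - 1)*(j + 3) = j^2 + 2*j - 3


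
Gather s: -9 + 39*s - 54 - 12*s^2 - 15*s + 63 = -12*s^2 + 24*s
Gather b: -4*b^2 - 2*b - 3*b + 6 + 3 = -4*b^2 - 5*b + 9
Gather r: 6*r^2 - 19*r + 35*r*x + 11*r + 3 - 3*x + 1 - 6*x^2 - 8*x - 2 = 6*r^2 + r*(35*x - 8) - 6*x^2 - 11*x + 2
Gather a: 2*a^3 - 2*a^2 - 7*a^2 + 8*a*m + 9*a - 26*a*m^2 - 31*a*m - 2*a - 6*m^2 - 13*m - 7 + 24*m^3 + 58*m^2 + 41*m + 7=2*a^3 - 9*a^2 + a*(-26*m^2 - 23*m + 7) + 24*m^3 + 52*m^2 + 28*m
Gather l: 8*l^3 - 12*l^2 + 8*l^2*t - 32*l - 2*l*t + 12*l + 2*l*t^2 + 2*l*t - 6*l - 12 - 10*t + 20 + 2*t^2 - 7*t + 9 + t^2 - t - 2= 8*l^3 + l^2*(8*t - 12) + l*(2*t^2 - 26) + 3*t^2 - 18*t + 15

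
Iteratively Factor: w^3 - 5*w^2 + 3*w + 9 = (w - 3)*(w^2 - 2*w - 3) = (w - 3)^2*(w + 1)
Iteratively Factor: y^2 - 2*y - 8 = (y - 4)*(y + 2)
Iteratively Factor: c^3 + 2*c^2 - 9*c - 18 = (c + 3)*(c^2 - c - 6) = (c - 3)*(c + 3)*(c + 2)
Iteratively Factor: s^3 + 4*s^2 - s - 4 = (s - 1)*(s^2 + 5*s + 4) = (s - 1)*(s + 1)*(s + 4)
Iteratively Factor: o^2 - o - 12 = (o - 4)*(o + 3)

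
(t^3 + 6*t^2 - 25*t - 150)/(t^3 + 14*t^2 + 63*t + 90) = (t - 5)/(t + 3)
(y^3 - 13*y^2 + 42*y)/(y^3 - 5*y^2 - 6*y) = (y - 7)/(y + 1)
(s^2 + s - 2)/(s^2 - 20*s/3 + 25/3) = 3*(s^2 + s - 2)/(3*s^2 - 20*s + 25)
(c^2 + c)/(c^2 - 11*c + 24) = c*(c + 1)/(c^2 - 11*c + 24)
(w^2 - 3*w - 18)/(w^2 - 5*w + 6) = (w^2 - 3*w - 18)/(w^2 - 5*w + 6)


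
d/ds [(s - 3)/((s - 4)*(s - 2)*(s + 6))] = (-2*s^3 + 9*s^2 - 36)/(s^6 - 56*s^4 + 96*s^3 + 784*s^2 - 2688*s + 2304)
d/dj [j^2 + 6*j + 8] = 2*j + 6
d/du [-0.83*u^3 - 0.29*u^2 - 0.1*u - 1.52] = -2.49*u^2 - 0.58*u - 0.1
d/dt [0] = 0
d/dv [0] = 0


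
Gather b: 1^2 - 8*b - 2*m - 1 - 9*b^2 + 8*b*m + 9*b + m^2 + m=-9*b^2 + b*(8*m + 1) + m^2 - m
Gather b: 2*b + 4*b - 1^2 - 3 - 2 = 6*b - 6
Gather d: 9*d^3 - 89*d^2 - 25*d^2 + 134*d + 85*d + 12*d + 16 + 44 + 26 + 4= 9*d^3 - 114*d^2 + 231*d + 90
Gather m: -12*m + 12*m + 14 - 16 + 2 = 0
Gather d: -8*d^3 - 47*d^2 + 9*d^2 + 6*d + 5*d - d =-8*d^3 - 38*d^2 + 10*d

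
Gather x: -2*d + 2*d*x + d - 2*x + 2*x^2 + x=-d + 2*x^2 + x*(2*d - 1)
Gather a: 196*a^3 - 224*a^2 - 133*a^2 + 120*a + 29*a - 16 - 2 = 196*a^3 - 357*a^2 + 149*a - 18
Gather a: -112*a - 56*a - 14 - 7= -168*a - 21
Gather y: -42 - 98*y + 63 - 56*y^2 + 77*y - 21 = -56*y^2 - 21*y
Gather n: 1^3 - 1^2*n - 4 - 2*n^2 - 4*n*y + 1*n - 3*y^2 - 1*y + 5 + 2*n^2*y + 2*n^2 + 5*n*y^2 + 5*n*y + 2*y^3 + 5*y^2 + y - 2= 2*n^2*y + n*(5*y^2 + y) + 2*y^3 + 2*y^2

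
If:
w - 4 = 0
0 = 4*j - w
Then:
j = 1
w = 4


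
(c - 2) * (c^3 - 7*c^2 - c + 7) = c^4 - 9*c^3 + 13*c^2 + 9*c - 14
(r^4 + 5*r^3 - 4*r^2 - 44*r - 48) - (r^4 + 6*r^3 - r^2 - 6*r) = -r^3 - 3*r^2 - 38*r - 48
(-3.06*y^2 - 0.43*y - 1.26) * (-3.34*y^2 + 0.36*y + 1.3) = 10.2204*y^4 + 0.3346*y^3 + 0.0755999999999997*y^2 - 1.0126*y - 1.638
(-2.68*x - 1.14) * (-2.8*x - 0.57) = 7.504*x^2 + 4.7196*x + 0.6498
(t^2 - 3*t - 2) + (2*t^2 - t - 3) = 3*t^2 - 4*t - 5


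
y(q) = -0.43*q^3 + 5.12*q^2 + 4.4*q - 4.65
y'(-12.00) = -304.24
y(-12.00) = 1422.87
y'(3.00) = 23.51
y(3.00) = 43.02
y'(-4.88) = -76.29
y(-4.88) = 145.78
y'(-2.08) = -22.48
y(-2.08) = 12.22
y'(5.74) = 20.68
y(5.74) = 107.98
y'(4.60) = 24.21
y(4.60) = 82.07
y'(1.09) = 14.03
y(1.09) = 5.67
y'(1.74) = 18.31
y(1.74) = 16.24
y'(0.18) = 6.20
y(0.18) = -3.69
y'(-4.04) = -58.02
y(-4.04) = 89.49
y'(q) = -1.29*q^2 + 10.24*q + 4.4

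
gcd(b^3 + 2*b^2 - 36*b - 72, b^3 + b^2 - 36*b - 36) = b^2 - 36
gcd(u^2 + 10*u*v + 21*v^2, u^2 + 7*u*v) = u + 7*v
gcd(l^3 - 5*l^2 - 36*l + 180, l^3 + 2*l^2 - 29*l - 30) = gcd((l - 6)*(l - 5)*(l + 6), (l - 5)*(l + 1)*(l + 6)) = l^2 + l - 30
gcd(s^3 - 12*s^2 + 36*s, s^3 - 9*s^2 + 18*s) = s^2 - 6*s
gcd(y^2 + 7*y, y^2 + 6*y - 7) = y + 7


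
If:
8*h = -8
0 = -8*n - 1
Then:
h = -1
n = -1/8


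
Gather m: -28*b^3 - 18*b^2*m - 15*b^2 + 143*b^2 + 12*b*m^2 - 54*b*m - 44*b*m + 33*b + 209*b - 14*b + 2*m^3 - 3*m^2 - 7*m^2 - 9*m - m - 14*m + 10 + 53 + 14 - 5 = -28*b^3 + 128*b^2 + 228*b + 2*m^3 + m^2*(12*b - 10) + m*(-18*b^2 - 98*b - 24) + 72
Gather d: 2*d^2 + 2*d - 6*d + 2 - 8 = 2*d^2 - 4*d - 6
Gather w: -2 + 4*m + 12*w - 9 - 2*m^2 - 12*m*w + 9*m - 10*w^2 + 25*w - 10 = -2*m^2 + 13*m - 10*w^2 + w*(37 - 12*m) - 21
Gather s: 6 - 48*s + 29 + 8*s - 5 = 30 - 40*s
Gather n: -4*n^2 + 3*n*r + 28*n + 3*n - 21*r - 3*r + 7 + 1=-4*n^2 + n*(3*r + 31) - 24*r + 8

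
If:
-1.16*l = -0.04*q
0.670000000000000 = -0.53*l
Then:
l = -1.26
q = -36.66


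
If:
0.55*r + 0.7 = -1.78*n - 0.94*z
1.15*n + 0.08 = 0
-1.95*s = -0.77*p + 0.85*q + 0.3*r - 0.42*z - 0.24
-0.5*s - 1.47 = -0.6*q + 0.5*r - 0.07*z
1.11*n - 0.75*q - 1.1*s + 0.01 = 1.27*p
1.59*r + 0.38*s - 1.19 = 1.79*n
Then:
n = -0.07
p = -0.22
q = 2.28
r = 1.00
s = -1.37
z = -1.20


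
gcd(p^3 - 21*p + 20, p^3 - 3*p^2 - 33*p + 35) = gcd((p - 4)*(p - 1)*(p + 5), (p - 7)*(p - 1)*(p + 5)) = p^2 + 4*p - 5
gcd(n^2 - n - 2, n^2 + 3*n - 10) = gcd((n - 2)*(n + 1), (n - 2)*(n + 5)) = n - 2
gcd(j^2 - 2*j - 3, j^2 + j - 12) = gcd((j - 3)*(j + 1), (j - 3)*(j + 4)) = j - 3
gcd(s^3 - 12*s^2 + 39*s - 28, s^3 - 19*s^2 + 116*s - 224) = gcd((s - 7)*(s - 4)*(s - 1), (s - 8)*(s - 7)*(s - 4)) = s^2 - 11*s + 28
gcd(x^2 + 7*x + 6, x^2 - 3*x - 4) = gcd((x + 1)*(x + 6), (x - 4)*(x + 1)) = x + 1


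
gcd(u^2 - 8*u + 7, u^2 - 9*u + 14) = u - 7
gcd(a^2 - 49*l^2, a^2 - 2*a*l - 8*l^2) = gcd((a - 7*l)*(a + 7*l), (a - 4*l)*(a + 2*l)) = 1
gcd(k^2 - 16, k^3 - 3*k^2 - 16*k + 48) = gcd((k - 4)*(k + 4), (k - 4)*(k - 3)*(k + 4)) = k^2 - 16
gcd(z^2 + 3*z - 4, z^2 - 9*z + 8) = z - 1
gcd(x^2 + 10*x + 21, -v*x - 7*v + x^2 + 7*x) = x + 7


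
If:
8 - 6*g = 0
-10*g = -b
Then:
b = 40/3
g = 4/3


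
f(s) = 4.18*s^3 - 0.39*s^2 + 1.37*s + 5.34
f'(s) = 12.54*s^2 - 0.78*s + 1.37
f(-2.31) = -51.43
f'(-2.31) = 70.09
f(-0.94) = 0.24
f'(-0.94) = 13.18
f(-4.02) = -278.02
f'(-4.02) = 207.16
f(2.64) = 83.15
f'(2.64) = 86.71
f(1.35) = 16.76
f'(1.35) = 23.17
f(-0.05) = 5.27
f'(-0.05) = 1.44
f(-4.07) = -288.51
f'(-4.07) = 212.27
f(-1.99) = -31.87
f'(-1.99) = 52.58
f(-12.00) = -7290.30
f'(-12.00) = 1816.49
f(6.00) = 902.40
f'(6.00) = 448.13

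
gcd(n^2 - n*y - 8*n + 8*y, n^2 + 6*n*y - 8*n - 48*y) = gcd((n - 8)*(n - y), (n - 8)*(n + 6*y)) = n - 8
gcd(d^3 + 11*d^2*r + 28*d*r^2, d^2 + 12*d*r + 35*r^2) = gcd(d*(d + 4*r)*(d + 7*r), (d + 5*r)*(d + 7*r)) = d + 7*r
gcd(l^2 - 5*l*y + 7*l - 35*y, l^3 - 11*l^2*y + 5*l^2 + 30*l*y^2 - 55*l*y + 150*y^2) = -l + 5*y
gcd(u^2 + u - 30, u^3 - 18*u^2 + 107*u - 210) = u - 5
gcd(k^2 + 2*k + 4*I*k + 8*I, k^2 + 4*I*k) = k + 4*I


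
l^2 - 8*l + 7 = (l - 7)*(l - 1)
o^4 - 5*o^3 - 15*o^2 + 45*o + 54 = (o - 6)*(o - 3)*(o + 1)*(o + 3)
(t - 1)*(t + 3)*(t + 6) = t^3 + 8*t^2 + 9*t - 18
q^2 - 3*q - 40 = (q - 8)*(q + 5)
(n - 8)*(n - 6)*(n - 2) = n^3 - 16*n^2 + 76*n - 96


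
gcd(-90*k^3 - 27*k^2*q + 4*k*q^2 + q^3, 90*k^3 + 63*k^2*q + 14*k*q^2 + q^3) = 18*k^2 + 9*k*q + q^2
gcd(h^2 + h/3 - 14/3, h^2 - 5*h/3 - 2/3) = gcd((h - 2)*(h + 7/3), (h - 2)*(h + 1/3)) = h - 2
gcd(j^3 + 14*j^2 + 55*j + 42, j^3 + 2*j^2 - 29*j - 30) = j^2 + 7*j + 6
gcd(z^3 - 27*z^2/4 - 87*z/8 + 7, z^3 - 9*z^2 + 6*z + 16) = z - 8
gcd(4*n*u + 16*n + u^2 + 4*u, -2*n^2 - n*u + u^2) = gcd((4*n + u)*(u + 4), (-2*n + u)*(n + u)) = 1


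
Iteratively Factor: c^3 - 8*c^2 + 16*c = (c)*(c^2 - 8*c + 16) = c*(c - 4)*(c - 4)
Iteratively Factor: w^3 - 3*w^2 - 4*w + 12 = (w - 3)*(w^2 - 4) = (w - 3)*(w - 2)*(w + 2)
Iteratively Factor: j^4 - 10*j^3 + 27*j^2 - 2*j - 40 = (j - 5)*(j^3 - 5*j^2 + 2*j + 8) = (j - 5)*(j + 1)*(j^2 - 6*j + 8) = (j - 5)*(j - 4)*(j + 1)*(j - 2)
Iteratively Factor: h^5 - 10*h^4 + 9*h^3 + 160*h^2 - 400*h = (h - 5)*(h^4 - 5*h^3 - 16*h^2 + 80*h) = (h - 5)*(h - 4)*(h^3 - h^2 - 20*h) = (h - 5)*(h - 4)*(h + 4)*(h^2 - 5*h) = (h - 5)^2*(h - 4)*(h + 4)*(h)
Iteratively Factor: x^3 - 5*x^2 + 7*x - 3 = (x - 3)*(x^2 - 2*x + 1) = (x - 3)*(x - 1)*(x - 1)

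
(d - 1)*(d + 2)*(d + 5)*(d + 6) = d^4 + 12*d^3 + 39*d^2 + 8*d - 60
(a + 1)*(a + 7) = a^2 + 8*a + 7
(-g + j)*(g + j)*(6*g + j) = -6*g^3 - g^2*j + 6*g*j^2 + j^3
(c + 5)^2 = c^2 + 10*c + 25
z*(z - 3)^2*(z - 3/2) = z^4 - 15*z^3/2 + 18*z^2 - 27*z/2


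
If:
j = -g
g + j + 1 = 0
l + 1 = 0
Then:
No Solution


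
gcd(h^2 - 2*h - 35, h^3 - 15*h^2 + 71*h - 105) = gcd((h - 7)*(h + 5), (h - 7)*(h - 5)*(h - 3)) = h - 7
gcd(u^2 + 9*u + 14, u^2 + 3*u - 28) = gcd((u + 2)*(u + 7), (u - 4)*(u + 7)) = u + 7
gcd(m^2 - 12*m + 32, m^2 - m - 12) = m - 4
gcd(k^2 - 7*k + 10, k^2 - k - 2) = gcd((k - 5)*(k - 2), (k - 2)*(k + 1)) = k - 2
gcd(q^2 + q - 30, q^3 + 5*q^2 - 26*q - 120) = q^2 + q - 30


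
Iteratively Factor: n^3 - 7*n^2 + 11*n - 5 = (n - 1)*(n^2 - 6*n + 5) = (n - 1)^2*(n - 5)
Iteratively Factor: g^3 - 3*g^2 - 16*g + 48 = (g - 4)*(g^2 + g - 12) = (g - 4)*(g + 4)*(g - 3)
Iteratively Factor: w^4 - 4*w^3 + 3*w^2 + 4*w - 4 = (w - 2)*(w^3 - 2*w^2 - w + 2) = (w - 2)^2*(w^2 - 1) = (w - 2)^2*(w + 1)*(w - 1)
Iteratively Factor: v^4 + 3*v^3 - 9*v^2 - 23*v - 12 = (v + 4)*(v^3 - v^2 - 5*v - 3) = (v + 1)*(v + 4)*(v^2 - 2*v - 3) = (v - 3)*(v + 1)*(v + 4)*(v + 1)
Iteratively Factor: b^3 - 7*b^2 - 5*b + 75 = (b - 5)*(b^2 - 2*b - 15) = (b - 5)^2*(b + 3)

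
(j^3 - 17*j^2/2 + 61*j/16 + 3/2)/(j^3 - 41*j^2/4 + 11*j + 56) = (16*j^2 - 8*j - 3)/(4*(4*j^2 - 9*j - 28))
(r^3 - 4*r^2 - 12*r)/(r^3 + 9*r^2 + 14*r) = (r - 6)/(r + 7)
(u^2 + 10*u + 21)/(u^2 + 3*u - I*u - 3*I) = (u + 7)/(u - I)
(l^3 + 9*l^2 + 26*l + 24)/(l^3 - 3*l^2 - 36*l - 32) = (l^2 + 5*l + 6)/(l^2 - 7*l - 8)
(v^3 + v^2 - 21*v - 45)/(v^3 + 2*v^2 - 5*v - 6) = (v^2 - 2*v - 15)/(v^2 - v - 2)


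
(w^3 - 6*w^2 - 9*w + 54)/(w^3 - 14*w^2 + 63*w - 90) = (w + 3)/(w - 5)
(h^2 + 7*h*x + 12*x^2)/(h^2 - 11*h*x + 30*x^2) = (h^2 + 7*h*x + 12*x^2)/(h^2 - 11*h*x + 30*x^2)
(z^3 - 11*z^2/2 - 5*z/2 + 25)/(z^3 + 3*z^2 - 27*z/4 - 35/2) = 2*(z - 5)/(2*z + 7)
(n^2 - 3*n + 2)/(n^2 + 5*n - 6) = (n - 2)/(n + 6)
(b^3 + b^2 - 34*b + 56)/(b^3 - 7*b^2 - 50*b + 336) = (b^2 - 6*b + 8)/(b^2 - 14*b + 48)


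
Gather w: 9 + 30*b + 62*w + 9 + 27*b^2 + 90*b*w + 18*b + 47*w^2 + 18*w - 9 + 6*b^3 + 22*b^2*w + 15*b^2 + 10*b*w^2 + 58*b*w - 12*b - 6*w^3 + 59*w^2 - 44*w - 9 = 6*b^3 + 42*b^2 + 36*b - 6*w^3 + w^2*(10*b + 106) + w*(22*b^2 + 148*b + 36)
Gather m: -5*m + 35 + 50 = 85 - 5*m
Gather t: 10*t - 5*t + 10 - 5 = 5*t + 5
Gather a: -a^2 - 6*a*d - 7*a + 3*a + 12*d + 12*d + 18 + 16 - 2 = -a^2 + a*(-6*d - 4) + 24*d + 32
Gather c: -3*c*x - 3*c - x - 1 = c*(-3*x - 3) - x - 1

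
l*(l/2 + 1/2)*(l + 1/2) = l^3/2 + 3*l^2/4 + l/4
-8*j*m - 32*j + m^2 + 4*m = (-8*j + m)*(m + 4)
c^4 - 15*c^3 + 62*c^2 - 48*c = c*(c - 8)*(c - 6)*(c - 1)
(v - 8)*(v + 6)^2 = v^3 + 4*v^2 - 60*v - 288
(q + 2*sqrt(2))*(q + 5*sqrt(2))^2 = q^3 + 12*sqrt(2)*q^2 + 90*q + 100*sqrt(2)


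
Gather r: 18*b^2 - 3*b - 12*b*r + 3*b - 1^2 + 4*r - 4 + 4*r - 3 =18*b^2 + r*(8 - 12*b) - 8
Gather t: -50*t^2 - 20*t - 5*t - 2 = -50*t^2 - 25*t - 2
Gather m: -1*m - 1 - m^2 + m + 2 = 1 - m^2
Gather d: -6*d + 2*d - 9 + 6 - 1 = -4*d - 4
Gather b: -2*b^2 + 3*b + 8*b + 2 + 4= -2*b^2 + 11*b + 6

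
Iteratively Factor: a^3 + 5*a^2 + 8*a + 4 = (a + 2)*(a^2 + 3*a + 2) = (a + 1)*(a + 2)*(a + 2)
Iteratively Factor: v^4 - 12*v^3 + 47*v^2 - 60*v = (v - 5)*(v^3 - 7*v^2 + 12*v) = (v - 5)*(v - 3)*(v^2 - 4*v) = v*(v - 5)*(v - 3)*(v - 4)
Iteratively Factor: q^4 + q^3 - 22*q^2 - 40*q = (q + 2)*(q^3 - q^2 - 20*q) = (q + 2)*(q + 4)*(q^2 - 5*q) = (q - 5)*(q + 2)*(q + 4)*(q)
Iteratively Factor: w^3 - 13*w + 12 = (w + 4)*(w^2 - 4*w + 3) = (w - 1)*(w + 4)*(w - 3)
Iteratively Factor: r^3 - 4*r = (r - 2)*(r^2 + 2*r) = r*(r - 2)*(r + 2)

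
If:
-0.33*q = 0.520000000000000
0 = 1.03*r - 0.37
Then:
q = -1.58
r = 0.36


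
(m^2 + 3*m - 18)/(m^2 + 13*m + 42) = (m - 3)/(m + 7)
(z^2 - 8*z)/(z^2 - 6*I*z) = (z - 8)/(z - 6*I)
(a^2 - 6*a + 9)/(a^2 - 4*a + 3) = (a - 3)/(a - 1)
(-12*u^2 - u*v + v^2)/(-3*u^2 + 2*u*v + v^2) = (4*u - v)/(u - v)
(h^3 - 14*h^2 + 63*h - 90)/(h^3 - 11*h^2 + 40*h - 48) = (h^2 - 11*h + 30)/(h^2 - 8*h + 16)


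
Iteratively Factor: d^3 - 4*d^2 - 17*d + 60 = (d - 5)*(d^2 + d - 12) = (d - 5)*(d + 4)*(d - 3)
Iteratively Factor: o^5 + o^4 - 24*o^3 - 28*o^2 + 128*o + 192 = (o - 4)*(o^4 + 5*o^3 - 4*o^2 - 44*o - 48) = (o - 4)*(o - 3)*(o^3 + 8*o^2 + 20*o + 16) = (o - 4)*(o - 3)*(o + 2)*(o^2 + 6*o + 8) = (o - 4)*(o - 3)*(o + 2)^2*(o + 4)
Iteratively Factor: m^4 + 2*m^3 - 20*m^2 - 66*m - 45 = (m + 3)*(m^3 - m^2 - 17*m - 15) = (m - 5)*(m + 3)*(m^2 + 4*m + 3) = (m - 5)*(m + 3)^2*(m + 1)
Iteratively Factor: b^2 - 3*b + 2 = (b - 1)*(b - 2)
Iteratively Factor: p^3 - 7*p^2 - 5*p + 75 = (p - 5)*(p^2 - 2*p - 15) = (p - 5)^2*(p + 3)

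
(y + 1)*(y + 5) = y^2 + 6*y + 5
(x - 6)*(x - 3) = x^2 - 9*x + 18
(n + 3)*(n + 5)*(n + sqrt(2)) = n^3 + sqrt(2)*n^2 + 8*n^2 + 8*sqrt(2)*n + 15*n + 15*sqrt(2)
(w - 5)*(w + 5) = w^2 - 25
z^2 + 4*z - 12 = (z - 2)*(z + 6)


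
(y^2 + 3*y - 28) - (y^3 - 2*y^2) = -y^3 + 3*y^2 + 3*y - 28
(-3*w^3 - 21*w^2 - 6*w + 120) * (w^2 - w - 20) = -3*w^5 - 18*w^4 + 75*w^3 + 546*w^2 - 2400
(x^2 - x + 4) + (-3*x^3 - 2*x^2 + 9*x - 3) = -3*x^3 - x^2 + 8*x + 1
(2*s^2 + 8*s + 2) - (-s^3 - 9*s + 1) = s^3 + 2*s^2 + 17*s + 1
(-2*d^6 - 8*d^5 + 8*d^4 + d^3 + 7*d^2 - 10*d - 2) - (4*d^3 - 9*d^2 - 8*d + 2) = -2*d^6 - 8*d^5 + 8*d^4 - 3*d^3 + 16*d^2 - 2*d - 4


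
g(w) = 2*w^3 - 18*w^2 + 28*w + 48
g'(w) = 6*w^2 - 36*w + 28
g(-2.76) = -208.45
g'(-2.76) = 173.07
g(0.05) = 49.36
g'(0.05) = 26.22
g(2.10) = 45.94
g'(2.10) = -21.14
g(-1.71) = -62.51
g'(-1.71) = 107.10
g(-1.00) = 0.00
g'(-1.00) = 70.00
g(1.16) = 59.38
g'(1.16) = -5.69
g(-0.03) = 47.14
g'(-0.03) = 29.09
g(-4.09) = -504.46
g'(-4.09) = 275.61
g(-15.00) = -11172.00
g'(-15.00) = 1918.00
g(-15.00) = -11172.00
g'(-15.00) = 1918.00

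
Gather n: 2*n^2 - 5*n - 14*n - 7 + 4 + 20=2*n^2 - 19*n + 17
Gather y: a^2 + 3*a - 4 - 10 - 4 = a^2 + 3*a - 18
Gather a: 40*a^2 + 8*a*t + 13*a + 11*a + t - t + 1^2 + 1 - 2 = 40*a^2 + a*(8*t + 24)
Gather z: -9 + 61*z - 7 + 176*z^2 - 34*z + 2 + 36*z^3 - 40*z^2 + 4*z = 36*z^3 + 136*z^2 + 31*z - 14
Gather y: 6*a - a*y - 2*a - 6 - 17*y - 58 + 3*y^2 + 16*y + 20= 4*a + 3*y^2 + y*(-a - 1) - 44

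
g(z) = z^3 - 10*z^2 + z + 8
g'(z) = 3*z^2 - 20*z + 1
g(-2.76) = -91.96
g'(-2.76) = 79.05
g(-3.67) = -179.79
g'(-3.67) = 114.81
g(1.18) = -3.10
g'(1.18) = -18.42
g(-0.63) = 3.15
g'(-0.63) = 14.79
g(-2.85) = -99.22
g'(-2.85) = 82.37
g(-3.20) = -130.37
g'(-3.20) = 95.72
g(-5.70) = -507.79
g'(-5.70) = 212.47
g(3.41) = -65.22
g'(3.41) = -32.32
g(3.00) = -52.00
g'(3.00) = -32.00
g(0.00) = 8.00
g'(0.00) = 1.00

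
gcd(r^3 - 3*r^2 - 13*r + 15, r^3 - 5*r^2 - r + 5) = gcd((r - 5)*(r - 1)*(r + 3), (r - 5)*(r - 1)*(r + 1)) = r^2 - 6*r + 5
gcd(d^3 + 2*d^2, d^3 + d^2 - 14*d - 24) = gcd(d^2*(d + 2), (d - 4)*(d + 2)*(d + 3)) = d + 2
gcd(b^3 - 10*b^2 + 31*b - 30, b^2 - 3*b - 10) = b - 5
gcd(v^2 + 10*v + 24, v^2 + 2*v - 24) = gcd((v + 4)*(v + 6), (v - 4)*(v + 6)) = v + 6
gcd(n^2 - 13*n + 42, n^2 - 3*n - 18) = n - 6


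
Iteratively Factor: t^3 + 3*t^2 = (t + 3)*(t^2) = t*(t + 3)*(t)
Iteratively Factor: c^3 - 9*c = (c + 3)*(c^2 - 3*c) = c*(c + 3)*(c - 3)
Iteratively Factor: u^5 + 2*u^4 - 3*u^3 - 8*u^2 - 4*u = (u + 1)*(u^4 + u^3 - 4*u^2 - 4*u) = (u + 1)^2*(u^3 - 4*u) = u*(u + 1)^2*(u^2 - 4) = u*(u + 1)^2*(u + 2)*(u - 2)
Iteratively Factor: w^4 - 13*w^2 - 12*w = (w + 1)*(w^3 - w^2 - 12*w) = (w - 4)*(w + 1)*(w^2 + 3*w) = w*(w - 4)*(w + 1)*(w + 3)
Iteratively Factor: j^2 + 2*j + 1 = (j + 1)*(j + 1)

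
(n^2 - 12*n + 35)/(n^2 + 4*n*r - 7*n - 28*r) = (n - 5)/(n + 4*r)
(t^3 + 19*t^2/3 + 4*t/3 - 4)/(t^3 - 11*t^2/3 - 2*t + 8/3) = (t + 6)/(t - 4)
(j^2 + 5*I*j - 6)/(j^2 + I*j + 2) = (j + 3*I)/(j - I)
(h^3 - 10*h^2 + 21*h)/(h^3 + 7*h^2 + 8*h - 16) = h*(h^2 - 10*h + 21)/(h^3 + 7*h^2 + 8*h - 16)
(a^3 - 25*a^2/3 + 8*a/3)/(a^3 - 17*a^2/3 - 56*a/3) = (3*a - 1)/(3*a + 7)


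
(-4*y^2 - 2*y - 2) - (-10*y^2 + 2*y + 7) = 6*y^2 - 4*y - 9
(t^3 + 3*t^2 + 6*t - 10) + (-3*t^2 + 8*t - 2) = t^3 + 14*t - 12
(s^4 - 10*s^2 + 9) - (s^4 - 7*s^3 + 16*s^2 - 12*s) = 7*s^3 - 26*s^2 + 12*s + 9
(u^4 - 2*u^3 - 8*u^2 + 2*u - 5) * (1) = u^4 - 2*u^3 - 8*u^2 + 2*u - 5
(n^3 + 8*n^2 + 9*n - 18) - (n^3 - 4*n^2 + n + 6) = 12*n^2 + 8*n - 24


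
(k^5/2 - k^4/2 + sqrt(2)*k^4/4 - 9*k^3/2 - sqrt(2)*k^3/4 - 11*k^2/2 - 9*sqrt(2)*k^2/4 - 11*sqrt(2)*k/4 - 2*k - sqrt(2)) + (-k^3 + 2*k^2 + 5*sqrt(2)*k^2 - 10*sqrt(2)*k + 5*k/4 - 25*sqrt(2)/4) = k^5/2 - k^4/2 + sqrt(2)*k^4/4 - 11*k^3/2 - sqrt(2)*k^3/4 - 7*k^2/2 + 11*sqrt(2)*k^2/4 - 51*sqrt(2)*k/4 - 3*k/4 - 29*sqrt(2)/4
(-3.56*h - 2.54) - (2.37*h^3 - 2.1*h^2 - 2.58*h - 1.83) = -2.37*h^3 + 2.1*h^2 - 0.98*h - 0.71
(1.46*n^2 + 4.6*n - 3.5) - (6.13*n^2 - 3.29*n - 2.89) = -4.67*n^2 + 7.89*n - 0.61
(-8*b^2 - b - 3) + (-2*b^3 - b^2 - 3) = -2*b^3 - 9*b^2 - b - 6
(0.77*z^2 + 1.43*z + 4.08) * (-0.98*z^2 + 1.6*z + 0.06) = -0.7546*z^4 - 0.1694*z^3 - 1.6642*z^2 + 6.6138*z + 0.2448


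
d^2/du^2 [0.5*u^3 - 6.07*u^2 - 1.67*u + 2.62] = 3.0*u - 12.14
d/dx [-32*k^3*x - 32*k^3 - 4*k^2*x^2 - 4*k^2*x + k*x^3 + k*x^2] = k*(-32*k^2 - 8*k*x - 4*k + 3*x^2 + 2*x)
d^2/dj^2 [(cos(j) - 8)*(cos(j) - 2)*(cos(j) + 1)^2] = -16*sin(j)^4 + 8*sin(j)^2 - 16*cos(j) + 18*cos(3*j) + 2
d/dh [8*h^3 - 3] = 24*h^2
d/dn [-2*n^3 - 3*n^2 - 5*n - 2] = -6*n^2 - 6*n - 5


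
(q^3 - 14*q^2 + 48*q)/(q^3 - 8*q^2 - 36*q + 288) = q/(q + 6)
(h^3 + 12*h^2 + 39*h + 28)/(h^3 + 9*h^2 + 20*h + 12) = (h^2 + 11*h + 28)/(h^2 + 8*h + 12)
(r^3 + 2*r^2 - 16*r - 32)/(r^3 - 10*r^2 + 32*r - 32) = (r^2 + 6*r + 8)/(r^2 - 6*r + 8)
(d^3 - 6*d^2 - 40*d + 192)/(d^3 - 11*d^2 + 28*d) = (d^2 - 2*d - 48)/(d*(d - 7))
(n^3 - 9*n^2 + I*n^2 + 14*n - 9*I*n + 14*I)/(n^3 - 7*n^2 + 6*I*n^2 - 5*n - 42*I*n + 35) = (n - 2)/(n + 5*I)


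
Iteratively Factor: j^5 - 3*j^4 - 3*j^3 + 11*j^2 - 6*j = (j - 1)*(j^4 - 2*j^3 - 5*j^2 + 6*j) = (j - 1)^2*(j^3 - j^2 - 6*j) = j*(j - 1)^2*(j^2 - j - 6) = j*(j - 1)^2*(j + 2)*(j - 3)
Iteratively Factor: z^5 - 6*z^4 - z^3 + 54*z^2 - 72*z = (z + 3)*(z^4 - 9*z^3 + 26*z^2 - 24*z) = (z - 2)*(z + 3)*(z^3 - 7*z^2 + 12*z) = (z - 4)*(z - 2)*(z + 3)*(z^2 - 3*z) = (z - 4)*(z - 3)*(z - 2)*(z + 3)*(z)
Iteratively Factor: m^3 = (m)*(m^2) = m^2*(m)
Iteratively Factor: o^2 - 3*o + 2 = (o - 1)*(o - 2)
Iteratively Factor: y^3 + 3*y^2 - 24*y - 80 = (y + 4)*(y^2 - y - 20) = (y - 5)*(y + 4)*(y + 4)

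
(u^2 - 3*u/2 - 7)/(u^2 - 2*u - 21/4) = 2*(u + 2)/(2*u + 3)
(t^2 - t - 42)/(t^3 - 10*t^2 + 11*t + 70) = (t + 6)/(t^2 - 3*t - 10)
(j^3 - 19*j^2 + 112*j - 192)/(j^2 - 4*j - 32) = (j^2 - 11*j + 24)/(j + 4)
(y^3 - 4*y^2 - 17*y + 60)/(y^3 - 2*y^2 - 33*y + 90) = (y + 4)/(y + 6)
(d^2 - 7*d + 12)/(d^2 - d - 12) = (d - 3)/(d + 3)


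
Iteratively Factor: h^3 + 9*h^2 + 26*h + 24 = (h + 2)*(h^2 + 7*h + 12) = (h + 2)*(h + 3)*(h + 4)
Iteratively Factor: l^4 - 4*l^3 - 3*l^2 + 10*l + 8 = (l - 2)*(l^3 - 2*l^2 - 7*l - 4) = (l - 4)*(l - 2)*(l^2 + 2*l + 1) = (l - 4)*(l - 2)*(l + 1)*(l + 1)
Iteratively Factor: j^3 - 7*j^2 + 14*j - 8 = (j - 2)*(j^2 - 5*j + 4) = (j - 2)*(j - 1)*(j - 4)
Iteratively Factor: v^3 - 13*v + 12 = (v - 3)*(v^2 + 3*v - 4) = (v - 3)*(v - 1)*(v + 4)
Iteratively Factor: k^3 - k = (k)*(k^2 - 1) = k*(k + 1)*(k - 1)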